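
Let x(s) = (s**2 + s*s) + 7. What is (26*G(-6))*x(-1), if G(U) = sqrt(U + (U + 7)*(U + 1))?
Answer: 234*I*sqrt(11) ≈ 776.09*I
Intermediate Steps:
G(U) = sqrt(U + (1 + U)*(7 + U)) (G(U) = sqrt(U + (7 + U)*(1 + U)) = sqrt(U + (1 + U)*(7 + U)))
x(s) = 7 + 2*s**2 (x(s) = (s**2 + s**2) + 7 = 2*s**2 + 7 = 7 + 2*s**2)
(26*G(-6))*x(-1) = (26*sqrt(7 + (-6)**2 + 9*(-6)))*(7 + 2*(-1)**2) = (26*sqrt(7 + 36 - 54))*(7 + 2*1) = (26*sqrt(-11))*(7 + 2) = (26*(I*sqrt(11)))*9 = (26*I*sqrt(11))*9 = 234*I*sqrt(11)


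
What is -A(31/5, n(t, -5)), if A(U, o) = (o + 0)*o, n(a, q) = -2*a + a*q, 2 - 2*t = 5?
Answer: -441/4 ≈ -110.25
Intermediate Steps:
t = -3/2 (t = 1 - ½*5 = 1 - 5/2 = -3/2 ≈ -1.5000)
A(U, o) = o² (A(U, o) = o*o = o²)
-A(31/5, n(t, -5)) = -(-3*(-2 - 5)/2)² = -(-3/2*(-7))² = -(21/2)² = -1*441/4 = -441/4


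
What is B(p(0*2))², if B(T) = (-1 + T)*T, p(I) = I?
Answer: 0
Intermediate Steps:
B(T) = T*(-1 + T)
B(p(0*2))² = ((0*2)*(-1 + 0*2))² = (0*(-1 + 0))² = (0*(-1))² = 0² = 0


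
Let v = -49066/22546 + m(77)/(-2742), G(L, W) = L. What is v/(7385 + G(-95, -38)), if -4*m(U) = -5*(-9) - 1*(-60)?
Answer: -29766031/100150233840 ≈ -0.00029721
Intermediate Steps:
m(U) = -105/4 (m(U) = -(-5*(-9) - 1*(-60))/4 = -(45 + 60)/4 = -¼*105 = -105/4)
v = -89298093/41214088 (v = -49066/22546 - 105/4/(-2742) = -49066*1/22546 - 105/4*(-1/2742) = -24533/11273 + 35/3656 = -89298093/41214088 ≈ -2.1667)
v/(7385 + G(-95, -38)) = -89298093/(41214088*(7385 - 95)) = -89298093/41214088/7290 = -89298093/41214088*1/7290 = -29766031/100150233840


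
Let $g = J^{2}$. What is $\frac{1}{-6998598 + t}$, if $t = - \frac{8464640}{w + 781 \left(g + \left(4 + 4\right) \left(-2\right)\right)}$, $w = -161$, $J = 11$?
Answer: $- \frac{20461}{143200429838} \approx -1.4288 \cdot 10^{-7}$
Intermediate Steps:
$g = 121$ ($g = 11^{2} = 121$)
$t = - \frac{2116160}{20461}$ ($t = - \frac{8464640}{-161 + 781 \left(121 + \left(4 + 4\right) \left(-2\right)\right)} = - \frac{8464640}{-161 + 781 \left(121 + 8 \left(-2\right)\right)} = - \frac{8464640}{-161 + 781 \left(121 - 16\right)} = - \frac{8464640}{-161 + 781 \cdot 105} = - \frac{8464640}{-161 + 82005} = - \frac{8464640}{81844} = \left(-8464640\right) \frac{1}{81844} = - \frac{2116160}{20461} \approx -103.42$)
$\frac{1}{-6998598 + t} = \frac{1}{-6998598 - \frac{2116160}{20461}} = \frac{1}{- \frac{143200429838}{20461}} = - \frac{20461}{143200429838}$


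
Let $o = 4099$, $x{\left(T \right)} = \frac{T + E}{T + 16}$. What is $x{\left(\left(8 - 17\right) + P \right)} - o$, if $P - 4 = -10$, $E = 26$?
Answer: $-4088$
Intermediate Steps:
$P = -6$ ($P = 4 - 10 = -6$)
$x{\left(T \right)} = \frac{26 + T}{16 + T}$ ($x{\left(T \right)} = \frac{T + 26}{T + 16} = \frac{26 + T}{16 + T}$)
$x{\left(\left(8 - 17\right) + P \right)} - o = \frac{26 + \left(\left(8 - 17\right) - 6\right)}{16 + \left(\left(8 - 17\right) - 6\right)} - 4099 = \frac{26 - 15}{16 - 15} - 4099 = 1^{-1} \cdot 11 - 4099 = 1 \cdot 11 - 4099 = 11 - 4099 = -4088$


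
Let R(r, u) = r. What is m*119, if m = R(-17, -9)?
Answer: -2023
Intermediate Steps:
m = -17
m*119 = -17*119 = -2023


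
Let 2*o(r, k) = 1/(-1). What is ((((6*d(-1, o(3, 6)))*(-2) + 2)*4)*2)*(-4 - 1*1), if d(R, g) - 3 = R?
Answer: 880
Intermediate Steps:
o(r, k) = -1/2 (o(r, k) = (1/2)/(-1) = (1/2)*(-1) = -1/2)
d(R, g) = 3 + R
((((6*d(-1, o(3, 6)))*(-2) + 2)*4)*2)*(-4 - 1*1) = ((((6*(3 - 1))*(-2) + 2)*4)*2)*(-4 - 1*1) = ((((6*2)*(-2) + 2)*4)*2)*(-4 - 1) = (((12*(-2) + 2)*4)*2)*(-5) = (((-24 + 2)*4)*2)*(-5) = (-22*4*2)*(-5) = -88*2*(-5) = -176*(-5) = 880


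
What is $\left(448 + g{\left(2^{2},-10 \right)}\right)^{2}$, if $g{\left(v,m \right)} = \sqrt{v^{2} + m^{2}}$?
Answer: $200820 + 1792 \sqrt{29} \approx 2.1047 \cdot 10^{5}$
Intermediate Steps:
$g{\left(v,m \right)} = \sqrt{m^{2} + v^{2}}$
$\left(448 + g{\left(2^{2},-10 \right)}\right)^{2} = \left(448 + \sqrt{\left(-10\right)^{2} + \left(2^{2}\right)^{2}}\right)^{2} = \left(448 + \sqrt{100 + 4^{2}}\right)^{2} = \left(448 + \sqrt{100 + 16}\right)^{2} = \left(448 + \sqrt{116}\right)^{2} = \left(448 + 2 \sqrt{29}\right)^{2}$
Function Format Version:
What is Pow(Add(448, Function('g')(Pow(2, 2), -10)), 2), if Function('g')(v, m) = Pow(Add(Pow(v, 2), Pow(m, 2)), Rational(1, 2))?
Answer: Add(200820, Mul(1792, Pow(29, Rational(1, 2)))) ≈ 2.1047e+5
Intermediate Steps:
Function('g')(v, m) = Pow(Add(Pow(m, 2), Pow(v, 2)), Rational(1, 2))
Pow(Add(448, Function('g')(Pow(2, 2), -10)), 2) = Pow(Add(448, Pow(Add(Pow(-10, 2), Pow(Pow(2, 2), 2)), Rational(1, 2))), 2) = Pow(Add(448, Pow(Add(100, Pow(4, 2)), Rational(1, 2))), 2) = Pow(Add(448, Pow(Add(100, 16), Rational(1, 2))), 2) = Pow(Add(448, Pow(116, Rational(1, 2))), 2) = Pow(Add(448, Mul(2, Pow(29, Rational(1, 2)))), 2)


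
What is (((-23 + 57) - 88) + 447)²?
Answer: 154449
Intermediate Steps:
(((-23 + 57) - 88) + 447)² = ((34 - 88) + 447)² = (-54 + 447)² = 393² = 154449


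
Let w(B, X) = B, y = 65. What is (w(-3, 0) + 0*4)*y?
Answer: -195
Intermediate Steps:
(w(-3, 0) + 0*4)*y = (-3 + 0*4)*65 = (-3 + 0)*65 = -3*65 = -195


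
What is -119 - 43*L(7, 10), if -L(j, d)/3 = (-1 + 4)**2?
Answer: 1042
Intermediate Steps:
L(j, d) = -27 (L(j, d) = -3*(-1 + 4)**2 = -3*3**2 = -3*9 = -27)
-119 - 43*L(7, 10) = -119 - 43*(-27) = -119 + 1161 = 1042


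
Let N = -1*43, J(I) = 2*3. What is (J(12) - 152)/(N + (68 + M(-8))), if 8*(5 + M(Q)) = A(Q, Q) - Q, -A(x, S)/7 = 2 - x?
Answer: -584/49 ≈ -11.918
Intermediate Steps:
A(x, S) = -14 + 7*x (A(x, S) = -7*(2 - x) = -14 + 7*x)
M(Q) = -27/4 + 3*Q/4 (M(Q) = -5 + ((-14 + 7*Q) - Q)/8 = -5 + (-14 + 6*Q)/8 = -5 + (-7/4 + 3*Q/4) = -27/4 + 3*Q/4)
J(I) = 6
N = -43
(J(12) - 152)/(N + (68 + M(-8))) = (6 - 152)/(-43 + (68 + (-27/4 + (¾)*(-8)))) = -146/(-43 + (68 + (-27/4 - 6))) = -146/(-43 + (68 - 51/4)) = -146/(-43 + 221/4) = -146/49/4 = -146*4/49 = -584/49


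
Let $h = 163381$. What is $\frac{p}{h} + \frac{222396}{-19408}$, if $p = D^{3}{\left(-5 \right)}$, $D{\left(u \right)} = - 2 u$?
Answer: $- \frac{9078968219}{792724612} \approx -11.453$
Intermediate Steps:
$p = 1000$ ($p = \left(\left(-2\right) \left(-5\right)\right)^{3} = 10^{3} = 1000$)
$\frac{p}{h} + \frac{222396}{-19408} = \frac{1000}{163381} + \frac{222396}{-19408} = 1000 \cdot \frac{1}{163381} + 222396 \left(- \frac{1}{19408}\right) = \frac{1000}{163381} - \frac{55599}{4852} = - \frac{9078968219}{792724612}$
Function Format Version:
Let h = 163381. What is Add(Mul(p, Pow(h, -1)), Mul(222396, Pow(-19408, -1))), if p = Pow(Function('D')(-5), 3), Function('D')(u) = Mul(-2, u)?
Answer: Rational(-9078968219, 792724612) ≈ -11.453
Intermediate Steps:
p = 1000 (p = Pow(Mul(-2, -5), 3) = Pow(10, 3) = 1000)
Add(Mul(p, Pow(h, -1)), Mul(222396, Pow(-19408, -1))) = Add(Mul(1000, Pow(163381, -1)), Mul(222396, Pow(-19408, -1))) = Add(Mul(1000, Rational(1, 163381)), Mul(222396, Rational(-1, 19408))) = Add(Rational(1000, 163381), Rational(-55599, 4852)) = Rational(-9078968219, 792724612)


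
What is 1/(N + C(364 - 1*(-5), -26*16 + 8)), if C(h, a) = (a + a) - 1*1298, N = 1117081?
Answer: 1/1114967 ≈ 8.9689e-7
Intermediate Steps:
C(h, a) = -1298 + 2*a (C(h, a) = 2*a - 1298 = -1298 + 2*a)
1/(N + C(364 - 1*(-5), -26*16 + 8)) = 1/(1117081 + (-1298 + 2*(-26*16 + 8))) = 1/(1117081 + (-1298 + 2*(-416 + 8))) = 1/(1117081 + (-1298 + 2*(-408))) = 1/(1117081 + (-1298 - 816)) = 1/(1117081 - 2114) = 1/1114967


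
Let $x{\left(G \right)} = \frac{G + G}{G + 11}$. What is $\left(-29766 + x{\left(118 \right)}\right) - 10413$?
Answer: $- \frac{5182855}{129} \approx -40177.0$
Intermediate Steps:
$x{\left(G \right)} = \frac{2 G}{11 + G}$
$\left(-29766 + x{\left(118 \right)}\right) - 10413 = \left(-29766 + 2 \cdot 118 \frac{1}{11 + 118}\right) - 10413 = \left(-29766 + 2 \cdot 118 \cdot \frac{1}{129}\right) - 10413 = \left(-29766 + \frac{236}{129}\right) - 10413 = - \frac{3839578}{129} - 10413 = - \frac{5182855}{129}$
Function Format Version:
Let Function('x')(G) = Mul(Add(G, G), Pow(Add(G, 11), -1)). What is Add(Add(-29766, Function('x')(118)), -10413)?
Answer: Rational(-5182855, 129) ≈ -40177.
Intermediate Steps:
Function('x')(G) = Mul(2, G, Pow(Add(11, G), -1)) (Function('x')(G) = Mul(Mul(2, G), Pow(Add(11, G), -1)) = Mul(2, G, Pow(Add(11, G), -1)))
Add(Add(-29766, Function('x')(118)), -10413) = Add(Add(-29766, Mul(2, 118, Pow(Add(11, 118), -1))), -10413) = Add(Add(-29766, Mul(2, 118, Pow(129, -1))), -10413) = Add(Add(-29766, Mul(2, 118, Rational(1, 129))), -10413) = Add(Add(-29766, Rational(236, 129)), -10413) = Add(Rational(-3839578, 129), -10413) = Rational(-5182855, 129)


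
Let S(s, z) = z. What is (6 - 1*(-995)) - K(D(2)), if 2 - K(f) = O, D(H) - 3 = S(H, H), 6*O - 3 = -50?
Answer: 5947/6 ≈ 991.17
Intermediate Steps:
O = -47/6 (O = ½ + (⅙)*(-50) = ½ - 25/3 = -47/6 ≈ -7.8333)
D(H) = 3 + H
K(f) = 59/6 (K(f) = 2 - 1*(-47/6) = 2 + 47/6 = 59/6)
(6 - 1*(-995)) - K(D(2)) = (6 - 1*(-995)) - 1*59/6 = (6 + 995) - 59/6 = 1001 - 59/6 = 5947/6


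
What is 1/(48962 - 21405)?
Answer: 1/27557 ≈ 3.6288e-5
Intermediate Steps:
1/(48962 - 21405) = 1/27557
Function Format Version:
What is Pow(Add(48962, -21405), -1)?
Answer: Rational(1, 27557) ≈ 3.6288e-5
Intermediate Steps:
Pow(Add(48962, -21405), -1) = Pow(27557, -1) = Rational(1, 27557)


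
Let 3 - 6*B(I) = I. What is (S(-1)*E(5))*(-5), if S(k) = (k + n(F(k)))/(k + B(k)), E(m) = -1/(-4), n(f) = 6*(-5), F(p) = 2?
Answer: -465/4 ≈ -116.25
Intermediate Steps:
B(I) = ½ - I/6
n(f) = -30
E(m) = ¼ (E(m) = -1*(-¼) = ¼)
S(k) = (-30 + k)/(½ + 5*k/6) (S(k) = (k - 30)/(k + (½ - k/6)) = (-30 + k)/(½ + 5*k/6))
(S(-1)*E(5))*(-5) = ((6*(-30 - 1)/(3 + 5*(-1)))*(¼))*(-5) = ((6*(-31)/(3 - 5))*(¼))*(-5) = ((6*(-31)/(-2))*(¼))*(-5) = ((6*(-½)*(-31))*(¼))*(-5) = (93*(¼))*(-5) = (93/4)*(-5) = -465/4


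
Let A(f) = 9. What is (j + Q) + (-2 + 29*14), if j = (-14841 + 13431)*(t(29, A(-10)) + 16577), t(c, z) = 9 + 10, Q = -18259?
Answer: -23418215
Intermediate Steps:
t(c, z) = 19
j = -23400360 (j = (-14841 + 13431)*(19 + 16577) = -1410*16596 = -23400360)
(j + Q) + (-2 + 29*14) = (-23400360 - 18259) + (-2 + 29*14) = -23418619 + (-2 + 406) = -23418619 + 404 = -23418215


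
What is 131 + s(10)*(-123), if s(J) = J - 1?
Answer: -976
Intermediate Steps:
s(J) = -1 + J
131 + s(10)*(-123) = 131 + (-1 + 10)*(-123) = 131 + 9*(-123) = 131 - 1107 = -976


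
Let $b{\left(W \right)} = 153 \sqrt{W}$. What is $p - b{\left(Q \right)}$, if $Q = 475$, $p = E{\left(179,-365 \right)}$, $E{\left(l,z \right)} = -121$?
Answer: $-121 - 765 \sqrt{19} \approx -3455.6$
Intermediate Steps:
$p = -121$
$p - b{\left(Q \right)} = -121 - 153 \sqrt{475} = -121 - 153 \cdot 5 \sqrt{19} = -121 - 765 \sqrt{19}$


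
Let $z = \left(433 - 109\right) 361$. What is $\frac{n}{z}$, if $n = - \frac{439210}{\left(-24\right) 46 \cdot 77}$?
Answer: $\frac{219605}{4971437856} \approx 4.4173 \cdot 10^{-5}$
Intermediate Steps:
$z = 116964$ ($z = 324 \cdot 361 = 116964$)
$n = \frac{219605}{42504}$ ($n = - \frac{439210}{\left(-1104\right) 77} = - \frac{439210}{-85008} = \left(-439210\right) \left(- \frac{1}{85008}\right) = \frac{219605}{42504} \approx 5.1667$)
$\frac{n}{z} = \frac{219605}{42504 \cdot 116964} = \frac{219605}{42504} \cdot \frac{1}{116964} = \frac{219605}{4971437856}$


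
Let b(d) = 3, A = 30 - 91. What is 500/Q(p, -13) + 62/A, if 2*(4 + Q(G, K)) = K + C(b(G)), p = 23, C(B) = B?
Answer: -31058/549 ≈ -56.572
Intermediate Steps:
A = -61
Q(G, K) = -5/2 + K/2 (Q(G, K) = -4 + (K + 3)/2 = -4 + (3 + K)/2 = -4 + (3/2 + K/2) = -5/2 + K/2)
500/Q(p, -13) + 62/A = 500/(-5/2 + (½)*(-13)) + 62/(-61) = 500/(-5/2 - 13/2) + 62*(-1/61) = 500/(-9) - 62/61 = 500*(-⅑) - 62/61 = -500/9 - 62/61 = -31058/549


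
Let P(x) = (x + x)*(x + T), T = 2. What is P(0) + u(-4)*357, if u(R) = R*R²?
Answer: -22848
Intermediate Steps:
u(R) = R³
P(x) = 2*x*(2 + x) (P(x) = (x + x)*(x + 2) = (2*x)*(2 + x) = 2*x*(2 + x))
P(0) + u(-4)*357 = 2*0*(2 + 0) + (-4)³*357 = 2*0*2 - 64*357 = 0 - 22848 = -22848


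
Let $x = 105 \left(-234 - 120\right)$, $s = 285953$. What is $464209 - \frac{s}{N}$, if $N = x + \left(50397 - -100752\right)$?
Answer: $\frac{52909791658}{113979} \approx 4.6421 \cdot 10^{5}$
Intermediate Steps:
$x = -37170$ ($x = 105 \left(-354\right) = -37170$)
$N = 113979$ ($N = -37170 + \left(50397 - -100752\right) = -37170 + \left(50397 + 100752\right) = -37170 + 151149 = 113979$)
$464209 - \frac{s}{N} = 464209 - \frac{285953}{113979} = \frac{52909791658}{113979}$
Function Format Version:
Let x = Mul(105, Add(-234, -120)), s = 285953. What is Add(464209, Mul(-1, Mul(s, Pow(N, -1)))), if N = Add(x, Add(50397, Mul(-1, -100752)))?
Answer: Rational(52909791658, 113979) ≈ 4.6421e+5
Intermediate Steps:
x = -37170 (x = Mul(105, -354) = -37170)
N = 113979 (N = Add(-37170, Add(50397, Mul(-1, -100752))) = Add(-37170, Add(50397, 100752)) = Add(-37170, 151149) = 113979)
Add(464209, Mul(-1, Mul(s, Pow(N, -1)))) = Add(464209, Mul(-1, Mul(285953, Pow(113979, -1)))) = Add(464209, Mul(-1, Mul(285953, Rational(1, 113979)))) = Add(464209, Mul(-1, Rational(285953, 113979))) = Add(464209, Rational(-285953, 113979)) = Rational(52909791658, 113979)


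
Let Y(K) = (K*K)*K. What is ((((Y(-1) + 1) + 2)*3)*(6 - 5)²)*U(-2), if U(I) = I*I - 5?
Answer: -6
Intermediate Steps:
U(I) = -5 + I² (U(I) = I² - 5 = -5 + I²)
Y(K) = K³ (Y(K) = K²*K = K³)
((((Y(-1) + 1) + 2)*3)*(6 - 5)²)*U(-2) = (((((-1)³ + 1) + 2)*3)*(6 - 5)²)*(-5 + (-2)²) = ((((-1 + 1) + 2)*3)*1²)*(-5 + 4) = (((0 + 2)*3)*1)*(-1) = ((2*3)*1)*(-1) = (6*1)*(-1) = 6*(-1) = -6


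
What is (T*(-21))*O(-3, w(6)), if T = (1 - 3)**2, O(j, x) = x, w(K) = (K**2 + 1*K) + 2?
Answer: -3696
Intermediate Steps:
w(K) = 2 + K + K**2 (w(K) = (K**2 + K) + 2 = (K + K**2) + 2 = 2 + K + K**2)
T = 4 (T = (-2)**2 = 4)
(T*(-21))*O(-3, w(6)) = (4*(-21))*(2 + 6 + 6**2) = -84*(2 + 6 + 36) = -84*44 = -3696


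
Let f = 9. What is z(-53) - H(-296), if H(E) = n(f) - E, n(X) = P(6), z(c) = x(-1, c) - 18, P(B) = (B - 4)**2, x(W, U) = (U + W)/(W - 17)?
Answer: -315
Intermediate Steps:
x(W, U) = (U + W)/(-17 + W)
P(B) = (-4 + B)**2
z(c) = -323/18 - c/18 (z(c) = (c - 1)/(-17 - 1) - 18 = (-1 + c)/(-18) - 18 = -(-1 + c)/18 - 18 = (1/18 - c/18) - 18 = -323/18 - c/18)
n(X) = 4 (n(X) = (-4 + 6)**2 = 2**2 = 4)
H(E) = 4 - E
z(-53) - H(-296) = (-323/18 - 1/18*(-53)) - (4 - 1*(-296)) = (-323/18 + 53/18) - (4 + 296) = -15 - 1*300 = -15 - 300 = -315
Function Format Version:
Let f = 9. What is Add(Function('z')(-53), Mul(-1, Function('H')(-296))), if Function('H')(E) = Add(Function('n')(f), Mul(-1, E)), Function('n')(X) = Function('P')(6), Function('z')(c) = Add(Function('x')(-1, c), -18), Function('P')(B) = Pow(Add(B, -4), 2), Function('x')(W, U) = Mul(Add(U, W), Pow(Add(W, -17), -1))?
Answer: -315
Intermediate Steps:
Function('x')(W, U) = Mul(Pow(Add(-17, W), -1), Add(U, W)) (Function('x')(W, U) = Mul(Add(U, W), Pow(Add(-17, W), -1)) = Mul(Pow(Add(-17, W), -1), Add(U, W)))
Function('P')(B) = Pow(Add(-4, B), 2)
Function('z')(c) = Add(Rational(-323, 18), Mul(Rational(-1, 18), c)) (Function('z')(c) = Add(Mul(Pow(Add(-17, -1), -1), Add(c, -1)), -18) = Add(Mul(Pow(-18, -1), Add(-1, c)), -18) = Add(Mul(Rational(-1, 18), Add(-1, c)), -18) = Add(Add(Rational(1, 18), Mul(Rational(-1, 18), c)), -18) = Add(Rational(-323, 18), Mul(Rational(-1, 18), c)))
Function('n')(X) = 4 (Function('n')(X) = Pow(Add(-4, 6), 2) = Pow(2, 2) = 4)
Function('H')(E) = Add(4, Mul(-1, E))
Add(Function('z')(-53), Mul(-1, Function('H')(-296))) = Add(Add(Rational(-323, 18), Mul(Rational(-1, 18), -53)), Mul(-1, Add(4, Mul(-1, -296)))) = Add(Add(Rational(-323, 18), Rational(53, 18)), Mul(-1, Add(4, 296))) = Add(-15, Mul(-1, 300)) = Add(-15, -300) = -315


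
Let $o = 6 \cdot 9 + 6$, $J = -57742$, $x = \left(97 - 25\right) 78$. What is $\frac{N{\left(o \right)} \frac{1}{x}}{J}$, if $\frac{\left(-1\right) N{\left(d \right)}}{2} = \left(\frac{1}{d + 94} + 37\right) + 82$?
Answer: $\frac{6109}{8323162848} \approx 7.3398 \cdot 10^{-7}$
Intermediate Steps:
$x = 5616$ ($x = 72 \cdot 78 = 5616$)
$o = 60$ ($o = 54 + 6 = 60$)
$N{\left(d \right)} = -238 - \frac{2}{94 + d}$ ($N{\left(d \right)} = - 2 \left(\left(\frac{1}{d + 94} + 37\right) + 82\right) = - 2 \left(\left(\frac{1}{94 + d} + 37\right) + 82\right) = - 2 \left(\left(37 + \frac{1}{94 + d}\right) + 82\right) = - 2 \left(119 + \frac{1}{94 + d}\right) = -238 - \frac{2}{94 + d}$)
$\frac{N{\left(o \right)} \frac{1}{x}}{J} = \frac{\frac{2 \left(-11187 - 7140\right)}{94 + 60} \cdot \frac{1}{5616}}{-57742} = \frac{2 \left(-11187 - 7140\right)}{154} \cdot \frac{1}{5616} \left(- \frac{1}{57742}\right) = 2 \cdot \frac{1}{154} \left(-18327\right) \frac{1}{5616} \left(- \frac{1}{57742}\right) = \left(- \frac{18327}{77}\right) \frac{1}{5616} \left(- \frac{1}{57742}\right) = \left(- \frac{6109}{144144}\right) \left(- \frac{1}{57742}\right) = \frac{6109}{8323162848}$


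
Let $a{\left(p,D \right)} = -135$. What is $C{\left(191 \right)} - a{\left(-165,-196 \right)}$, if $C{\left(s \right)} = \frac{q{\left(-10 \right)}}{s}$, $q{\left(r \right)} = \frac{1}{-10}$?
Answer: $\frac{257849}{1910} \approx 135.0$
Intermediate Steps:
$q{\left(r \right)} = - \frac{1}{10}$
$C{\left(s \right)} = - \frac{1}{10 s}$
$C{\left(191 \right)} - a{\left(-165,-196 \right)} = - \frac{1}{10 \cdot 191} - -135 = \left(- \frac{1}{10}\right) \frac{1}{191} + 135 = - \frac{1}{1910} + 135 = \frac{257849}{1910}$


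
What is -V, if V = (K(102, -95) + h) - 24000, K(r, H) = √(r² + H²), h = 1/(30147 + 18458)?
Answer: 1166519999/48605 - √19429 ≈ 23861.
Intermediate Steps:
h = 1/48605 ≈ 2.0574e-5
K(r, H) = √(H² + r²)
V = -1166519999/48605 + √19429 (V = (√((-95)² + 102²) + 1/48605) - 24000 = (√(9025 + 10404) + 1/48605) - 24000 = (√19429 + 1/48605) - 24000 = (1/48605 + √19429) - 24000 = -1166519999/48605 + √19429 ≈ -23861.)
-V = -(-1166519999/48605 + √19429) = 1166519999/48605 - √19429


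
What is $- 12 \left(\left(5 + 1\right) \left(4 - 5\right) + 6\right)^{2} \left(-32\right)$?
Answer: $0$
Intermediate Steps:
$- 12 \left(\left(5 + 1\right) \left(4 - 5\right) + 6\right)^{2} \left(-32\right) = - 12 \left(6 \left(-1\right) + 6\right)^{2} \left(-32\right) = - 12 \left(-6 + 6\right)^{2} \left(-32\right) = - 12 \cdot 0^{2} \left(-32\right) = \left(-12\right) 0 \left(-32\right) = 0 \left(-32\right) = 0$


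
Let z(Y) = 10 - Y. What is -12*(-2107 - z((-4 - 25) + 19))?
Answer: 25524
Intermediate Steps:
-12*(-2107 - z((-4 - 25) + 19)) = -12*(-2107 - (10 - ((-4 - 25) + 19))) = -12*(-2107 - (10 - (-29 + 19))) = -12*(-2107 - (10 - 1*(-10))) = -12*(-2107 - (10 + 10)) = -12*(-2107 - 1*20) = -12*(-2107 - 20) = -12*(-2127) = 25524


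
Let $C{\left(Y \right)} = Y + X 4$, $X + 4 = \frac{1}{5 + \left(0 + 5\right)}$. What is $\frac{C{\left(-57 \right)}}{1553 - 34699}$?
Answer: $\frac{363}{165730} \approx 0.0021903$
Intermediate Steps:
$X = - \frac{39}{10}$ ($X = -4 + \frac{1}{5 + \left(0 + 5\right)} = -4 + \frac{1}{5 + 5} = -4 + \frac{1}{10} = - \frac{39}{10} \approx -3.9$)
$C{\left(Y \right)} = - \frac{78}{5} + Y$ ($C{\left(Y \right)} = Y - \frac{78}{5} = - \frac{78}{5} + Y$)
$\frac{C{\left(-57 \right)}}{1553 - 34699} = \frac{- \frac{78}{5} - 57}{1553 - 34699} = - \frac{363}{5 \left(1553 - 34699\right)} = - \frac{363}{5 \left(-33146\right)} = \left(- \frac{363}{5}\right) \left(- \frac{1}{33146}\right) = \frac{363}{165730}$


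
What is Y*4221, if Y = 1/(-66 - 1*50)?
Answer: -4221/116 ≈ -36.388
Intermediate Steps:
Y = -1/116 (Y = 1/(-66 - 50) = 1/(-116) = -1/116 ≈ -0.0086207)
Y*4221 = -1/116*4221 = -4221/116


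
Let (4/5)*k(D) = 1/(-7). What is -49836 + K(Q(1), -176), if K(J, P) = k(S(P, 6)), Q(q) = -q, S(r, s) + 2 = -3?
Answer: -1395413/28 ≈ -49836.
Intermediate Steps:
S(r, s) = -5 (S(r, s) = -2 - 3 = -5)
k(D) = -5/28 (k(D) = (5/4)/(-7) = (5/4)*(-⅐) = -5/28)
K(J, P) = -5/28
-49836 + K(Q(1), -176) = -49836 - 5/28 = -1395413/28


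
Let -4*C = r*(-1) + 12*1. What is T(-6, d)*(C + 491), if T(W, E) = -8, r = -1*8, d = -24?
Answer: -3888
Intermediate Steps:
r = -8
C = -5 (C = -(-8*(-1) + 12*1)/4 = -(8 + 12)/4 = -¼*20 = -5)
T(-6, d)*(C + 491) = -8*(-5 + 491) = -8*486 = -3888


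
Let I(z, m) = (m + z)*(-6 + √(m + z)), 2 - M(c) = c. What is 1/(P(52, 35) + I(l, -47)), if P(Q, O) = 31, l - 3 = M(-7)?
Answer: 241/100956 + 35*I*√35/100956 ≈ 0.0023872 + 0.002051*I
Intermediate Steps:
M(c) = 2 - c
l = 12 (l = 3 + (2 - 1*(-7)) = 3 + (2 + 7) = 3 + 9 = 12)
I(z, m) = (-6 + √(m + z))*(m + z)
1/(P(52, 35) + I(l, -47)) = 1/(31 + (-6*(-47) - 6*12 - 47*√(-47 + 12) + 12*√(-47 + 12))) = 1/(31 + (282 - 72 - 47*I*√35 + 12*√(-35))) = 1/(31 + (282 - 72 - 47*I*√35 + 12*(I*√35))) = 1/(31 + (282 - 72 - 47*I*√35 + 12*I*√35)) = 1/(31 + (210 - 35*I*√35)) = 1/(241 - 35*I*√35)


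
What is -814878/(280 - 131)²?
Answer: -814878/22201 ≈ -36.705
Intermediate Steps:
-814878/(280 - 131)² = -814878/(149²) = -814878/22201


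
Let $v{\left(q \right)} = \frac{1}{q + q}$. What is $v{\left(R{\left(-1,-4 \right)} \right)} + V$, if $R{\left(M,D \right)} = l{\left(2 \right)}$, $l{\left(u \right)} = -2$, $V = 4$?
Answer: $\frac{15}{4} \approx 3.75$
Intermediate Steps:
$R{\left(M,D \right)} = -2$
$v{\left(q \right)} = \frac{1}{2 q}$
$v{\left(R{\left(-1,-4 \right)} \right)} + V = \frac{1}{2 \left(-2\right)} + 4 = \frac{1}{2} \left(- \frac{1}{2}\right) + 4 = - \frac{1}{4} + 4 = \frac{15}{4}$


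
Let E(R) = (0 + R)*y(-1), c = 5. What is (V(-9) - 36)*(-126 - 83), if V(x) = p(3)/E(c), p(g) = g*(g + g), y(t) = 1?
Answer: 33858/5 ≈ 6771.6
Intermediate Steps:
p(g) = 2*g² (p(g) = g*(2*g) = 2*g²)
E(R) = R (E(R) = (0 + R)*1 = R*1 = R)
V(x) = 18/5 (V(x) = (2*3²)/5 = (2*9)*(⅕) = 18*(⅕) = 18/5)
(V(-9) - 36)*(-126 - 83) = (18/5 - 36)*(-126 - 83) = -162/5*(-209) = 33858/5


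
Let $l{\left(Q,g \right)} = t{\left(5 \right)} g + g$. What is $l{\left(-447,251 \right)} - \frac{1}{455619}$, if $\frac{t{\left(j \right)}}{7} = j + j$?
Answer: $\frac{8119586198}{455619} \approx 17821.0$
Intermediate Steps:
$t{\left(j \right)} = 14 j$ ($t{\left(j \right)} = 7 \left(j + j\right) = 7 \cdot 2 j = 14 j$)
$l{\left(Q,g \right)} = 71 g$ ($l{\left(Q,g \right)} = 14 \cdot 5 g + g = 70 g + g = 71 g$)
$l{\left(-447,251 \right)} - \frac{1}{455619} = 71 \cdot 251 - \frac{1}{455619} = 17821 - \frac{1}{455619} = \frac{8119586198}{455619}$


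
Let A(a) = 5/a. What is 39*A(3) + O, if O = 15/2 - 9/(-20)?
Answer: 1459/20 ≈ 72.950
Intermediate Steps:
O = 159/20 (O = 15*(1/2) - 9*(-1/20) = 15/2 + 9/20 = 159/20 ≈ 7.9500)
39*A(3) + O = 39*(5/3) + 159/20 = 65 + 159/20 = 1459/20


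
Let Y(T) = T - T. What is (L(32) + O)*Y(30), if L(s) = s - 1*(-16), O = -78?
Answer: 0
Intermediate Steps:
L(s) = 16 + s (L(s) = s + 16 = 16 + s)
Y(T) = 0
(L(32) + O)*Y(30) = ((16 + 32) - 78)*0 = (48 - 78)*0 = -30*0 = 0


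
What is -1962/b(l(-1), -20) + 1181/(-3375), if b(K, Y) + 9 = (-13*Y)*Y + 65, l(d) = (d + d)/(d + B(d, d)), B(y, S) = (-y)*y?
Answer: 273343/8680500 ≈ 0.031489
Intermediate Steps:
B(y, S) = -y²
l(d) = 2*d/(d - d²) (l(d) = (d + d)/(d - d²) = (2*d)/(d - d²) = 2*d/(d - d²))
b(K, Y) = 56 - 13*Y² (b(K, Y) = -9 + ((-13*Y)*Y + 65) = -9 + (-13*Y² + 65) = -9 + (65 - 13*Y²) = 56 - 13*Y²)
-1962/b(l(-1), -20) + 1181/(-3375) = -1962/(56 - 13*(-20)²) + 1181/(-3375) = -1962/(56 - 13*400) + 1181*(-1/3375) = -1962/(56 - 5200) - 1181/3375 = -1962/(-5144) - 1181/3375 = -1962*(-1/5144) - 1181/3375 = 981/2572 - 1181/3375 = 273343/8680500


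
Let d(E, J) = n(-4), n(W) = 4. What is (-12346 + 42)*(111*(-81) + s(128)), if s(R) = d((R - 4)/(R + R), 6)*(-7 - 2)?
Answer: 111068208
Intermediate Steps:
d(E, J) = 4
s(R) = -36 (s(R) = 4*(-7 - 2) = 4*(-9) = -36)
(-12346 + 42)*(111*(-81) + s(128)) = (-12346 + 42)*(111*(-81) - 36) = -12304*(-8991 - 36) = -12304*(-9027) = 111068208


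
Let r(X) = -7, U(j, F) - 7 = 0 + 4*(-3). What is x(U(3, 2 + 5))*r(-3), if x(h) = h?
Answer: 35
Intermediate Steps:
U(j, F) = -5 (U(j, F) = 7 + (0 + 4*(-3)) = 7 + (0 - 12) = 7 - 12 = -5)
x(U(3, 2 + 5))*r(-3) = -5*(-7) = 35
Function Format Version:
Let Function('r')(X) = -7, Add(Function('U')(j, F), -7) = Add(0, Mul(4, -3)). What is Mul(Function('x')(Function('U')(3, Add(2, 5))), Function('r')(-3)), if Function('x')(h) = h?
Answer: 35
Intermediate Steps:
Function('U')(j, F) = -5 (Function('U')(j, F) = Add(7, Add(0, Mul(4, -3))) = Add(7, Add(0, -12)) = Add(7, -12) = -5)
Mul(Function('x')(Function('U')(3, Add(2, 5))), Function('r')(-3)) = Mul(-5, -7) = 35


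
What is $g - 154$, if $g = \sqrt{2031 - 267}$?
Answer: $-112$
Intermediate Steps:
$g = 42$ ($g = \sqrt{1764} = 42$)
$g - 154 = 42 - 154 = -112$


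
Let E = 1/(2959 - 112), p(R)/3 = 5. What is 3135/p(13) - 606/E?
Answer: -1725073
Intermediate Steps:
p(R) = 15 (p(R) = 3*5 = 15)
E = 1/2847 ≈ 0.00035125
3135/p(13) - 606/E = 3135/15 - 606/1/2847 = 3135*(1/15) - 606*2847 = 209 - 1725282 = -1725073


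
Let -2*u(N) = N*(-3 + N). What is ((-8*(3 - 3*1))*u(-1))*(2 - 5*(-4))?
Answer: 0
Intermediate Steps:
u(N) = -N*(-3 + N)/2
((-8*(3 - 3*1))*u(-1))*(2 - 5*(-4)) = ((-8*(3 - 3*1))*((½)*(-1)*(3 - 1*(-1))))*(2 - 5*(-4)) = ((-8*(3 - 3))*((½)*(-1)*(3 + 1)))*(2 + 20) = ((-8*0)*((½)*(-1)*4))*22 = (0*(-2))*22 = 0*22 = 0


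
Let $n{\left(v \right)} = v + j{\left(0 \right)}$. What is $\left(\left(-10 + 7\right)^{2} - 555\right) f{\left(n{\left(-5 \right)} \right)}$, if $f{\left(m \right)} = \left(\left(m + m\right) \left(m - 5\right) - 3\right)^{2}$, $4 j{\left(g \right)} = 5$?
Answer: $- \frac{68523273}{32} \approx -2.1414 \cdot 10^{6}$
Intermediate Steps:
$j{\left(g \right)} = \frac{5}{4}$ ($j{\left(g \right)} = \frac{1}{4} \cdot 5 = \frac{5}{4}$)
$n{\left(v \right)} = \frac{5}{4} + v$ ($n{\left(v \right)} = v + \frac{5}{4} = \frac{5}{4} + v$)
$f{\left(m \right)} = \left(-3 + 2 m \left(-5 + m\right)\right)^{2}$ ($f{\left(m \right)} = \left(2 m \left(-5 + m\right) - 3\right)^{2} = \left(-3 + 2 m \left(-5 + m\right)\right)^{2}$)
$\left(\left(-10 + 7\right)^{2} - 555\right) f{\left(n{\left(-5 \right)} \right)} = \left(\left(-10 + 7\right)^{2} - 555\right) \left(3 - 2 \left(\frac{5}{4} - 5\right)^{2} + 10 \left(\frac{5}{4} - 5\right)\right)^{2} = \left(\left(-3\right)^{2} - 555\right) \left(3 - 2 \left(- \frac{15}{4}\right)^{2} + 10 \left(- \frac{15}{4}\right)\right)^{2} = \left(9 - 555\right) \left(3 - \frac{225}{8} - \frac{75}{2}\right)^{2} = - 546 \left(3 - \frac{225}{8} - \frac{75}{2}\right)^{2} = - 546 \left(- \frac{501}{8}\right)^{2} = \left(-546\right) \frac{251001}{64} = - \frac{68523273}{32}$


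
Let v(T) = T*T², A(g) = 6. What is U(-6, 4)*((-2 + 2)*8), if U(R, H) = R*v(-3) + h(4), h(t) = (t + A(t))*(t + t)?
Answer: 0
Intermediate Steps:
h(t) = 2*t*(6 + t) (h(t) = (t + 6)*(t + t) = (6 + t)*(2*t) = 2*t*(6 + t))
v(T) = T³
U(R, H) = 80 - 27*R (U(R, H) = R*(-3)³ + 2*4*(6 + 4) = R*(-27) + 2*4*10 = -27*R + 80 = 80 - 27*R)
U(-6, 4)*((-2 + 2)*8) = (80 - 27*(-6))*((-2 + 2)*8) = (80 + 162)*(0*8) = 242*0 = 0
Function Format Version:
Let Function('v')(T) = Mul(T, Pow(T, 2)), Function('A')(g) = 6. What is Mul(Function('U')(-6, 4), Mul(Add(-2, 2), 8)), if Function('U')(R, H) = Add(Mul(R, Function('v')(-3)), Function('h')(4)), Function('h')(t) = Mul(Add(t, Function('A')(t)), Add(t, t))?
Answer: 0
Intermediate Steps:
Function('h')(t) = Mul(2, t, Add(6, t)) (Function('h')(t) = Mul(Add(t, 6), Add(t, t)) = Mul(Add(6, t), Mul(2, t)) = Mul(2, t, Add(6, t)))
Function('v')(T) = Pow(T, 3)
Function('U')(R, H) = Add(80, Mul(-27, R)) (Function('U')(R, H) = Add(Mul(R, Pow(-3, 3)), Mul(2, 4, Add(6, 4))) = Add(Mul(R, -27), Mul(2, 4, 10)) = Add(Mul(-27, R), 80) = Add(80, Mul(-27, R)))
Mul(Function('U')(-6, 4), Mul(Add(-2, 2), 8)) = Mul(Add(80, Mul(-27, -6)), Mul(Add(-2, 2), 8)) = Mul(Add(80, 162), Mul(0, 8)) = Mul(242, 0) = 0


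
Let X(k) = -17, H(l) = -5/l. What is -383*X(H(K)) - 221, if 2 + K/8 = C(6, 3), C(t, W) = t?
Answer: 6290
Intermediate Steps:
K = 32 (K = -16 + 8*6 = -16 + 48 = 32)
-383*X(H(K)) - 221 = -383*(-17) - 221 = 6511 - 221 = 6290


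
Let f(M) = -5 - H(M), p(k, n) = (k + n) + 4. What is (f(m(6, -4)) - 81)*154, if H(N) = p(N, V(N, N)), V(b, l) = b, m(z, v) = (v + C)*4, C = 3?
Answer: -12628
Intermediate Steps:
m(z, v) = 12 + 4*v (m(z, v) = (v + 3)*4 = (3 + v)*4 = 12 + 4*v)
p(k, n) = 4 + k + n
H(N) = 4 + 2*N (H(N) = 4 + N + N = 4 + 2*N)
f(M) = -9 - 2*M (f(M) = -5 - (4 + 2*M) = -5 + (-4 - 2*M) = -9 - 2*M)
(f(m(6, -4)) - 81)*154 = ((-9 - 2*(12 + 4*(-4))) - 81)*154 = ((-9 - 2*(12 - 16)) - 81)*154 = ((-9 - 2*(-4)) - 81)*154 = ((-9 + 8) - 81)*154 = (-1 - 81)*154 = -82*154 = -12628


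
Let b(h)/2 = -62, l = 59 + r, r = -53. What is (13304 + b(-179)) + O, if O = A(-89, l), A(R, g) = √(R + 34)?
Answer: 13180 + I*√55 ≈ 13180.0 + 7.4162*I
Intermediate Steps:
l = 6 (l = 59 - 53 = 6)
b(h) = -124 (b(h) = 2*(-62) = -124)
A(R, g) = √(34 + R)
O = I*√55 (O = √(34 - 89) = √(-55) = I*√55 ≈ 7.4162*I)
(13304 + b(-179)) + O = (13304 - 124) + I*√55 = 13180 + I*√55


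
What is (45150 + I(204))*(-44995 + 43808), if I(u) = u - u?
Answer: -53593050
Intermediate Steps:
I(u) = 0
(45150 + I(204))*(-44995 + 43808) = (45150 + 0)*(-44995 + 43808) = 45150*(-1187) = -53593050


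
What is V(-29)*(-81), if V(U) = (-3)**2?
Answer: -729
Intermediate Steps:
V(U) = 9
V(-29)*(-81) = 9*(-81) = -729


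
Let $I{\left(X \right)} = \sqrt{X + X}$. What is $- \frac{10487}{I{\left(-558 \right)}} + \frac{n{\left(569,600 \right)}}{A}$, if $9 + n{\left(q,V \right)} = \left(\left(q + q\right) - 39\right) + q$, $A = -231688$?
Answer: $- \frac{1659}{231688} + \frac{10487 i \sqrt{31}}{186} \approx -0.0071605 + 313.92 i$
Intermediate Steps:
$n{\left(q,V \right)} = -48 + 3 q$ ($n{\left(q,V \right)} = -9 + \left(\left(\left(q + q\right) - 39\right) + q\right) = -9 + \left(\left(2 q - 39\right) + q\right) = -9 + \left(\left(-39 + 2 q\right) + q\right) = -9 + \left(-39 + 3 q\right) = -48 + 3 q$)
$I{\left(X \right)} = \sqrt{2} \sqrt{X}$ ($I{\left(X \right)} = \sqrt{2 X} = \sqrt{2} \sqrt{X}$)
$- \frac{10487}{I{\left(-558 \right)}} + \frac{n{\left(569,600 \right)}}{A} = - \frac{10487}{\sqrt{2} \sqrt{-558}} + \frac{-48 + 3 \cdot 569}{-231688} = - \frac{10487}{\sqrt{2} \cdot 3 i \sqrt{62}} + \left(-48 + 1707\right) \left(- \frac{1}{231688}\right) = - \frac{10487}{6 i \sqrt{31}} + 1659 \left(- \frac{1}{231688}\right) = - 10487 \left(- \frac{i \sqrt{31}}{186}\right) - \frac{1659}{231688} = \frac{10487 i \sqrt{31}}{186} - \frac{1659}{231688} = - \frac{1659}{231688} + \frac{10487 i \sqrt{31}}{186}$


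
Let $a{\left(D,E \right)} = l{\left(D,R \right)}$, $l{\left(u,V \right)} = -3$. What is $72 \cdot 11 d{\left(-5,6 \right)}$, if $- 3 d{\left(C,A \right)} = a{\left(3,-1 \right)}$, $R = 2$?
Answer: $792$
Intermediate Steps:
$a{\left(D,E \right)} = -3$
$d{\left(C,A \right)} = 1$ ($d{\left(C,A \right)} = \left(- \frac{1}{3}\right) \left(-3\right) = 1$)
$72 \cdot 11 d{\left(-5,6 \right)} = 72 \cdot 11 \cdot 1 = 792 \cdot 1 = 792$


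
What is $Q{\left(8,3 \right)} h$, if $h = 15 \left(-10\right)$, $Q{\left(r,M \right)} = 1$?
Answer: $-150$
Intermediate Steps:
$h = -150$
$Q{\left(8,3 \right)} h = 1 \left(-150\right) = -150$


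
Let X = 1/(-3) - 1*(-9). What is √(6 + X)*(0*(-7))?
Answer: 0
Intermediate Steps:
X = 26/3 (X = -⅓ + 9 = 26/3 ≈ 8.6667)
√(6 + X)*(0*(-7)) = √(6 + 26/3)*(0*(-7)) = √(44/3)*0 = (2*√33/3)*0 = 0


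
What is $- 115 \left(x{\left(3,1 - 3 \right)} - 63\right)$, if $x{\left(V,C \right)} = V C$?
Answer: $7935$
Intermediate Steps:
$x{\left(V,C \right)} = C V$
$- 115 \left(x{\left(3,1 - 3 \right)} - 63\right) = - 115 \left(\left(1 - 3\right) 3 - 63\right) = - 115 \left(\left(-2\right) 3 - 63\right) = - 115 \left(-6 - 63\right) = \left(-115\right) \left(-69\right) = 7935$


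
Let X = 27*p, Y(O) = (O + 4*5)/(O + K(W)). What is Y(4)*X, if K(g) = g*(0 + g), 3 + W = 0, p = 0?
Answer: 0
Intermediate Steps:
W = -3 (W = -3 + 0 = -3)
K(g) = g**2 (K(g) = g*g = g**2)
Y(O) = (20 + O)/(9 + O) (Y(O) = (O + 4*5)/(O + (-3)**2) = (O + 20)/(O + 9) = (20 + O)/(9 + O))
X = 0 (X = 27*0 = 0)
Y(4)*X = ((20 + 4)/(9 + 4))*0 = (24/13)*0 = 0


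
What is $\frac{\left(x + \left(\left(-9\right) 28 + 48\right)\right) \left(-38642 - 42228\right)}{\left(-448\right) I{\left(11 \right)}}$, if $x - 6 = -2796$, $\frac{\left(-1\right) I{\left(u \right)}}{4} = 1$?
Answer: $\frac{60531195}{448} \approx 1.3511 \cdot 10^{5}$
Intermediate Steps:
$I{\left(u \right)} = -4$ ($I{\left(u \right)} = \left(-4\right) 1 = -4$)
$x = -2790$ ($x = 6 - 2796 = -2790$)
$\frac{\left(x + \left(\left(-9\right) 28 + 48\right)\right) \left(-38642 - 42228\right)}{\left(-448\right) I{\left(11 \right)}} = \frac{\left(-2790 + \left(\left(-9\right) 28 + 48\right)\right) \left(-38642 - 42228\right)}{\left(-448\right) \left(-4\right)} = \frac{\left(-2790 + \left(-252 + 48\right)\right) \left(-80870\right)}{1792} = \left(-2790 - 204\right) \left(-80870\right) \frac{1}{1792} = \left(-2994\right) \left(-80870\right) \frac{1}{1792} = 242124780 \cdot \frac{1}{1792} = \frac{60531195}{448}$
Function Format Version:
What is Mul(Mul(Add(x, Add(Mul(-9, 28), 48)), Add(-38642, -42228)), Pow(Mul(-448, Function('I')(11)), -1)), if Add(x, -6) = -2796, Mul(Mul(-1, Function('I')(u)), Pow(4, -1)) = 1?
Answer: Rational(60531195, 448) ≈ 1.3511e+5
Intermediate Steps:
Function('I')(u) = -4 (Function('I')(u) = Mul(-4, 1) = -4)
x = -2790 (x = Add(6, -2796) = -2790)
Mul(Mul(Add(x, Add(Mul(-9, 28), 48)), Add(-38642, -42228)), Pow(Mul(-448, Function('I')(11)), -1)) = Mul(Mul(Add(-2790, Add(Mul(-9, 28), 48)), Add(-38642, -42228)), Pow(Mul(-448, -4), -1)) = Mul(Mul(Add(-2790, Add(-252, 48)), -80870), Pow(1792, -1)) = Mul(Mul(Add(-2790, -204), -80870), Rational(1, 1792)) = Mul(Mul(-2994, -80870), Rational(1, 1792)) = Mul(242124780, Rational(1, 1792)) = Rational(60531195, 448)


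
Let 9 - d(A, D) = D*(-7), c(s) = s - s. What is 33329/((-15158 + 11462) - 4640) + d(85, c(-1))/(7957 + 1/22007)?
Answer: -486215011511/121642871600 ≈ -3.9971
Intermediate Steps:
c(s) = 0
d(A, D) = 9 + 7*D (d(A, D) = 9 - D*(-7) = 9 - (-7)*D = 9 + 7*D)
33329/((-15158 + 11462) - 4640) + d(85, c(-1))/(7957 + 1/22007) = 33329/((-15158 + 11462) - 4640) + (9 + 7*0)/(7957 + 1/22007) = 33329/(-3696 - 4640) + (9 + 0)/(7957 + 1/22007) = 33329/(-8336) + 9/(175109700/22007) = 33329*(-1/8336) + 9*(22007/175109700) = -33329/8336 + 66021/58369900 = -486215011511/121642871600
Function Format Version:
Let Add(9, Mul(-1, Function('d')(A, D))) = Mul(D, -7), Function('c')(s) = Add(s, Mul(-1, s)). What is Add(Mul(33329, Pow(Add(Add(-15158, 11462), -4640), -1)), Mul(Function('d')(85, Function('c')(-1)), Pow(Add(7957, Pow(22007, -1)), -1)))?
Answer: Rational(-486215011511, 121642871600) ≈ -3.9971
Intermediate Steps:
Function('c')(s) = 0
Function('d')(A, D) = Add(9, Mul(7, D)) (Function('d')(A, D) = Add(9, Mul(-1, Mul(D, -7))) = Add(9, Mul(-1, Mul(-7, D))) = Add(9, Mul(7, D)))
Add(Mul(33329, Pow(Add(Add(-15158, 11462), -4640), -1)), Mul(Function('d')(85, Function('c')(-1)), Pow(Add(7957, Pow(22007, -1)), -1))) = Add(Mul(33329, Pow(Add(Add(-15158, 11462), -4640), -1)), Mul(Add(9, Mul(7, 0)), Pow(Add(7957, Pow(22007, -1)), -1))) = Add(Mul(33329, Pow(Add(-3696, -4640), -1)), Mul(Add(9, 0), Pow(Add(7957, Rational(1, 22007)), -1))) = Add(Mul(33329, Pow(-8336, -1)), Mul(9, Pow(Rational(175109700, 22007), -1))) = Add(Mul(33329, Rational(-1, 8336)), Mul(9, Rational(22007, 175109700))) = Add(Rational(-33329, 8336), Rational(66021, 58369900)) = Rational(-486215011511, 121642871600)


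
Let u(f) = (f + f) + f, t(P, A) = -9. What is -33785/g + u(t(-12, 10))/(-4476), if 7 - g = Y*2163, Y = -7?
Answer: -6283861/2825102 ≈ -2.2243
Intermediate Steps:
u(f) = 3*f (u(f) = 2*f + f = 3*f)
g = 15148 (g = 7 - (-7)*2163 = 7 - 1*(-15141) = 7 + 15141 = 15148)
-33785/g + u(t(-12, 10))/(-4476) = -33785/15148 + (3*(-9))/(-4476) = -33785*1/15148 - 27*(-1/4476) = -33785/15148 + 9/1492 = -6283861/2825102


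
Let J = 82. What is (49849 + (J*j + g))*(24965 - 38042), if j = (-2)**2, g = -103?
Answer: -654817698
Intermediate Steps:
j = 4
(49849 + (J*j + g))*(24965 - 38042) = (49849 + (82*4 - 103))*(24965 - 38042) = (49849 + (328 - 103))*(-13077) = (49849 + 225)*(-13077) = 50074*(-13077) = -654817698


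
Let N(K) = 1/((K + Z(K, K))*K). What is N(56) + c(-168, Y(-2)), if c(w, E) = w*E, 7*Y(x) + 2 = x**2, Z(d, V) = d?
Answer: -301055/6272 ≈ -48.000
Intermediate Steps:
Y(x) = -2/7 + x**2/7
c(w, E) = E*w
N(K) = 1/(2*K**2) (N(K) = 1/((K + K)*K) = 1/(((2*K))*K) = (1/(2*K))/K = 1/(2*K**2))
N(56) + c(-168, Y(-2)) = (1/2)/56**2 + (-2/7 + (1/7)*(-2)**2)*(-168) = (1/2)*(1/3136) + (-2/7 + (1/7)*4)*(-168) = 1/6272 + (-2/7 + 4/7)*(-168) = 1/6272 + (2/7)*(-168) = 1/6272 - 48 = -301055/6272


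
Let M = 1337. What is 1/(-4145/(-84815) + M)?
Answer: 16963/22680360 ≈ 0.00074792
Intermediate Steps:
1/(-4145/(-84815) + M) = 1/(-4145/(-84815) + 1337) = 1/(-4145*(-1/84815) + 1337) = 1/(829/16963 + 1337) = 1/(22680360/16963) = 16963/22680360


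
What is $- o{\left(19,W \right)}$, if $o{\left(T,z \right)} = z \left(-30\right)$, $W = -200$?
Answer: $-6000$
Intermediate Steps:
$o{\left(T,z \right)} = - 30 z$
$- o{\left(19,W \right)} = - \left(-30\right) \left(-200\right) = \left(-1\right) 6000 = -6000$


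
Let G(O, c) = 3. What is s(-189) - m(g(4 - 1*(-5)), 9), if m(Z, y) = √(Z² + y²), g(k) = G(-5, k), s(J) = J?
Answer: -189 - 3*√10 ≈ -198.49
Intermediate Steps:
g(k) = 3
s(-189) - m(g(4 - 1*(-5)), 9) = -189 - √(3² + 9²) = -189 - √(9 + 81) = -189 - √90 = -189 - 3*√10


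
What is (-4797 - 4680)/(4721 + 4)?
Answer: -351/175 ≈ -2.0057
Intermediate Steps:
(-4797 - 4680)/(4721 + 4) = -9477/4725 = -9477*1/4725 = -351/175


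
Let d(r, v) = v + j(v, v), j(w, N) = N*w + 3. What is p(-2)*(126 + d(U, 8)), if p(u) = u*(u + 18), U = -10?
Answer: -6432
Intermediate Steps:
j(w, N) = 3 + N*w
d(r, v) = 3 + v + v² (d(r, v) = v + (3 + v*v) = v + (3 + v²) = 3 + v + v²)
p(u) = u*(18 + u)
p(-2)*(126 + d(U, 8)) = (-2*(18 - 2))*(126 + (3 + 8 + 8²)) = (-2*16)*(126 + (3 + 8 + 64)) = -32*(126 + 75) = -32*201 = -6432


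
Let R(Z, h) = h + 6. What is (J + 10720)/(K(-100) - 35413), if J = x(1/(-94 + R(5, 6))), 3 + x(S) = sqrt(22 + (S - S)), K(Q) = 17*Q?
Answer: -10717/37113 - sqrt(22)/37113 ≈ -0.28889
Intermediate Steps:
R(Z, h) = 6 + h
x(S) = -3 + sqrt(22) (x(S) = -3 + sqrt(22 + (S - S)) = -3 + sqrt(22 + 0) = -3 + sqrt(22))
J = -3 + sqrt(22) ≈ 1.6904
(J + 10720)/(K(-100) - 35413) = ((-3 + sqrt(22)) + 10720)/(17*(-100) - 35413) = (10717 + sqrt(22))/(-1700 - 35413) = (10717 + sqrt(22))/(-37113) = (10717 + sqrt(22))*(-1/37113) = -10717/37113 - sqrt(22)/37113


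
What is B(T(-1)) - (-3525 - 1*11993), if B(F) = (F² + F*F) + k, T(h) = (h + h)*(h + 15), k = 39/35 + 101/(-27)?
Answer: 16143788/945 ≈ 17083.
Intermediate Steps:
k = -2482/945 (k = 39*(1/35) + 101*(-1/27) = 39/35 - 101/27 = -2482/945 ≈ -2.6265)
T(h) = 2*h*(15 + h) (T(h) = (2*h)*(15 + h) = 2*h*(15 + h))
B(F) = -2482/945 + 2*F² (B(F) = (F² + F*F) - 2482/945 = (F² + F²) - 2482/945 = 2*F² - 2482/945 = -2482/945 + 2*F²)
B(T(-1)) - (-3525 - 1*11993) = (-2482/945 + 2*(2*(-1)*(15 - 1))²) - (-3525 - 1*11993) = (-2482/945 + 2*(2*(-1)*14)²) - (-3525 - 11993) = (-2482/945 + 2*(-28)²) - 1*(-15518) = (-2482/945 + 2*784) + 15518 = (-2482/945 + 1568) + 15518 = 1479278/945 + 15518 = 16143788/945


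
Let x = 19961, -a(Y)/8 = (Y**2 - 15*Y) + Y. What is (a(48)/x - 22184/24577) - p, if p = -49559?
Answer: 24311964717687/490581497 ≈ 49557.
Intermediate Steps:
a(Y) = -8*Y**2 + 112*Y (a(Y) = -8*((Y**2 - 15*Y) + Y) = -8*(Y**2 - 14*Y) = -8*Y**2 + 112*Y)
(a(48)/x - 22184/24577) - p = ((8*48*(14 - 1*48))/19961 - 22184/24577) - 1*(-49559) = ((8*48*(14 - 48))*(1/19961) - 22184*1/24577) + 49559 = ((8*48*(-34))*(1/19961) - 22184/24577) + 49559 = (-13056*1/19961 - 22184/24577) + 49559 = (-13056/19961 - 22184/24577) + 49559 = -763692136/490581497 + 49559 = 24311964717687/490581497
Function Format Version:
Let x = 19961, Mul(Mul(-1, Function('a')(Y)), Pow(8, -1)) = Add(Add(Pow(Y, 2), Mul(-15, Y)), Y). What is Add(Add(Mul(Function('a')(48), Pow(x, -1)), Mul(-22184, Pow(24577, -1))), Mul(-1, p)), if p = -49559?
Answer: Rational(24311964717687, 490581497) ≈ 49557.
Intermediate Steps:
Function('a')(Y) = Add(Mul(-8, Pow(Y, 2)), Mul(112, Y)) (Function('a')(Y) = Mul(-8, Add(Add(Pow(Y, 2), Mul(-15, Y)), Y)) = Mul(-8, Add(Pow(Y, 2), Mul(-14, Y))) = Add(Mul(-8, Pow(Y, 2)), Mul(112, Y)))
Add(Add(Mul(Function('a')(48), Pow(x, -1)), Mul(-22184, Pow(24577, -1))), Mul(-1, p)) = Add(Add(Mul(Mul(8, 48, Add(14, Mul(-1, 48))), Pow(19961, -1)), Mul(-22184, Pow(24577, -1))), Mul(-1, -49559)) = Add(Add(Mul(Mul(8, 48, Add(14, -48)), Rational(1, 19961)), Mul(-22184, Rational(1, 24577))), 49559) = Add(Add(Mul(Mul(8, 48, -34), Rational(1, 19961)), Rational(-22184, 24577)), 49559) = Add(Add(Mul(-13056, Rational(1, 19961)), Rational(-22184, 24577)), 49559) = Add(Add(Rational(-13056, 19961), Rational(-22184, 24577)), 49559) = Add(Rational(-763692136, 490581497), 49559) = Rational(24311964717687, 490581497)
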